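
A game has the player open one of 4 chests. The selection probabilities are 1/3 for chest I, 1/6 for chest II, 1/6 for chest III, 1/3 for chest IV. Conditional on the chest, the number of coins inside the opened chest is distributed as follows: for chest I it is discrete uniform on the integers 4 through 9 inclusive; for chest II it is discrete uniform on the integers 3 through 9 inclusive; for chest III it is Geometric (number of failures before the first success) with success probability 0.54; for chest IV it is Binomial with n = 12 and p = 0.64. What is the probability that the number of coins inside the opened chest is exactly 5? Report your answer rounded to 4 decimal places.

0.1034

Conditional on each chest, P(X = 5): I: 0.166667; II: 0.142857; III: 0.011122; IV: 0.0666412.
By total probability, P(X = 5) = 0.333333·0.166667 + 0.166667·0.142857 + 0.166667·0.011122 + 0.333333·0.0666412 = 0.103432.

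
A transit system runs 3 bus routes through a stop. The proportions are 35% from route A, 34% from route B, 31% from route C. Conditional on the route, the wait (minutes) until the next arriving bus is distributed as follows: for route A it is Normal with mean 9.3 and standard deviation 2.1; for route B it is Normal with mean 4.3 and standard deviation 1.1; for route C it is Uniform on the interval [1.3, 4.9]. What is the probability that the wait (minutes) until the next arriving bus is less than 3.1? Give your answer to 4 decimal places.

0.2024

Conditional on each route, P(X < 3.1): A: 0.00157667; B: 0.137656; C: 0.5.
By total probability, P(X < 3.1) = 0.35·0.00157667 + 0.34·0.137656 + 0.31·0.5 = 0.202355.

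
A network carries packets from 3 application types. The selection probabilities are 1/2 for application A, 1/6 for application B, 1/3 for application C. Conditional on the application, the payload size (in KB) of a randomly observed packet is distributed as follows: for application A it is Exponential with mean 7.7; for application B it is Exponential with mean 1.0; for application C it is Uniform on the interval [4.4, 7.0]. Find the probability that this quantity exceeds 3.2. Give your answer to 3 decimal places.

0.670

Conditional on each application, P(X > 3.2): A: 0.659954; B: 0.0407622; C: 1.
By total probability, P(X > 3.2) = 0.5·0.659954 + 0.166667·0.0407622 + 0.333333·1 = 0.670104.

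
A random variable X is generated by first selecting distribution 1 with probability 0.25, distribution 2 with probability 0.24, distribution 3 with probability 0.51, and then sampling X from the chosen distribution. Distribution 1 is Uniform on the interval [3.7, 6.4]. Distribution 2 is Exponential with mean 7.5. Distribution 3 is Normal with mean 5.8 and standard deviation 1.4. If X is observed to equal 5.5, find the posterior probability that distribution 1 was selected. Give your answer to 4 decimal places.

Likelihoods f(5.5 | ·): 1: 0.37037; 2: 0.0640407; 3: 0.278491.
Posterior ∝ prior × likelihood. Numerator for 1: 0.25·0.37037 = 0.0925926.
Normalizing constant: 0.25·0.37037 + 0.24·0.0640407 + 0.51·0.278491 = 0.249993.
P(1 | observation) = 0.0925926 / 0.249993 = 0.370381.

0.3704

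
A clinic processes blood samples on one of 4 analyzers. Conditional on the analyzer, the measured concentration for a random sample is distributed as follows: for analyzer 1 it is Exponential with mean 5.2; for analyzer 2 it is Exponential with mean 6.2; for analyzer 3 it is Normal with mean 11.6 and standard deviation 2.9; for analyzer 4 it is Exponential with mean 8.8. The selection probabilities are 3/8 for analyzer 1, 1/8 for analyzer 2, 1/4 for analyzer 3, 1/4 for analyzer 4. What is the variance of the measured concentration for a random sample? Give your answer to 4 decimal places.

43.1219

Per component, 1: μ=5.2, E[X²]=54.08; 2: μ=6.2, E[X²]=76.88; 3: μ=11.6, E[X²]=142.97; 4: μ=8.8, E[X²]=154.88.
E[X] = 0.375·5.2 + 0.125·6.2 + 0.25·11.6 + 0.25·8.8 = 7.825.
E[X²] = 0.375·54.08 + 0.125·76.88 + 0.25·142.97 + 0.25·154.88 = 104.353.
Var(X) = E[X²] − (E[X])² = 104.353 − 61.2306 = 43.1219.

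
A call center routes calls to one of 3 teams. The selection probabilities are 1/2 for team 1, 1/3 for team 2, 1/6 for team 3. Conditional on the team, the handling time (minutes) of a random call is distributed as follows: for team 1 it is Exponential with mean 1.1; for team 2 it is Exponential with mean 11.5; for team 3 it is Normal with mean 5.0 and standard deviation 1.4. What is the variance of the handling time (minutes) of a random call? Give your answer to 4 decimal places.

Per component, 1: μ=1.1, E[X²]=2.42; 2: μ=11.5, E[X²]=264.5; 3: μ=5, E[X²]=26.96.
E[X] = 0.5·1.1 + 0.333333·11.5 + 0.166667·5 = 5.21667.
E[X²] = 0.5·2.42 + 0.333333·264.5 + 0.166667·26.96 = 93.87.
Var(X) = E[X²] − (E[X])² = 93.87 − 27.2136 = 66.6564.

66.6564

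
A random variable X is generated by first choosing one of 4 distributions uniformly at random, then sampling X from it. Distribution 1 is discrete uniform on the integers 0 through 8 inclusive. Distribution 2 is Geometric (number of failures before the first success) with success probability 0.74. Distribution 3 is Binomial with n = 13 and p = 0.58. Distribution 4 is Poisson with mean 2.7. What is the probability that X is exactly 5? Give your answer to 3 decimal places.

0.069

Conditional on each component, P(X = 5): 1: 0.111111; 2: 0.000879222; 3: 0.0817924; 4: 0.0803605.
By total probability, P(X = 5) = 0.25·0.111111 + 0.25·0.000879222 + 0.25·0.0817924 + 0.25·0.0803605 = 0.0685358.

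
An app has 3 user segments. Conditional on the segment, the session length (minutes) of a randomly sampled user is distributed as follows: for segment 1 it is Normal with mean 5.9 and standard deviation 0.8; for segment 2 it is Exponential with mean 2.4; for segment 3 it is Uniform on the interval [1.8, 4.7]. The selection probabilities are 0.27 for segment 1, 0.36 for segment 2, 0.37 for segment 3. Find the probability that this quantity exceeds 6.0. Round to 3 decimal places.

0.151

Conditional on each segment, P(X > 6.0): 1: 0.450262; 2: 0.082085; 3: 0.
By total probability, P(X > 6.0) = 0.27·0.450262 + 0.36·0.082085 + 0.37·0 = 0.151121.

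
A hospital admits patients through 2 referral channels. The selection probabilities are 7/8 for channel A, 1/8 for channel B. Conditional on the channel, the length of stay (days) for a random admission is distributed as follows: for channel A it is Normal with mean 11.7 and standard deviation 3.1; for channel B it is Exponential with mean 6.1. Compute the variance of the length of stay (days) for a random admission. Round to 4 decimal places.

Per component, A: μ=11.7, E[X²]=146.5; B: μ=6.1, E[X²]=74.42.
E[X] = 0.875·11.7 + 0.125·6.1 = 11.
E[X²] = 0.875·146.5 + 0.125·74.42 = 137.49.
Var(X) = E[X²] − (E[X])² = 137.49 − 121 = 16.49.

16.4900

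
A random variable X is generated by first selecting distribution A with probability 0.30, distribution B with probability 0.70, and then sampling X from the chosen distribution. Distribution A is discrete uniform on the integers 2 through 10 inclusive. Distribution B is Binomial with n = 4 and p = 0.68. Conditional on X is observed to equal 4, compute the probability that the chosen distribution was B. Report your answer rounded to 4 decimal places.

0.8179

Likelihoods P(X=4 | ·): A: 0.111111; B: 0.213814.
Posterior ∝ prior × likelihood. Numerator for B: 0.7·0.213814 = 0.14967.
Normalizing constant: 0.3·0.111111 + 0.7·0.213814 = 0.183003.
P(B | observation) = 0.14967 / 0.183003 = 0.817854.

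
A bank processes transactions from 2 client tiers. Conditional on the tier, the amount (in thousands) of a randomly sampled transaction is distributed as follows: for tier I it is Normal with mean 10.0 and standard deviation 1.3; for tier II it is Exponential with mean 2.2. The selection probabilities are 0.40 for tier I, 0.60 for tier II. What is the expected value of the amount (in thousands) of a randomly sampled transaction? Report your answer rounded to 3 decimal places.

5.320

Component means — I: 10; II: 2.2.
E[X] = 0.4·10 + 0.6·2.2 = 5.32.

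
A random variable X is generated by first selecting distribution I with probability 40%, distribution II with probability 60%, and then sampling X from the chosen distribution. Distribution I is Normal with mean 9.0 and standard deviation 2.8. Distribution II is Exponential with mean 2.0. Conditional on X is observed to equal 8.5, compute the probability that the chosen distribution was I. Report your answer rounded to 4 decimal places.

0.9291

Likelihoods f(8.5 | ·): I: 0.140226; II: 0.00713212.
Posterior ∝ prior × likelihood. Numerator for I: 0.4·0.140226 = 0.0560903.
Normalizing constant: 0.4·0.140226 + 0.6·0.00713212 = 0.0603696.
P(I | observation) = 0.0560903 / 0.0603696 = 0.929115.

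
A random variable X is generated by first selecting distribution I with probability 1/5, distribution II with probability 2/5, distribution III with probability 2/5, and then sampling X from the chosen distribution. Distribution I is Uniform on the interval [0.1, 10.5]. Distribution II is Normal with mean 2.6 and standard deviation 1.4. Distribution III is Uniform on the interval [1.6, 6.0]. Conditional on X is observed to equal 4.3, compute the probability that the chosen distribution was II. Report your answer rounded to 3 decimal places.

0.331

Likelihoods f(4.3 | ·): I: 0.0961538; II: 0.136333; III: 0.227273.
Posterior ∝ prior × likelihood. Numerator for II: 0.4·0.136333 = 0.0545332.
Normalizing constant: 0.2·0.0961538 + 0.4·0.136333 + 0.4·0.227273 = 0.164673.
P(II | observation) = 0.0545332 / 0.164673 = 0.33116.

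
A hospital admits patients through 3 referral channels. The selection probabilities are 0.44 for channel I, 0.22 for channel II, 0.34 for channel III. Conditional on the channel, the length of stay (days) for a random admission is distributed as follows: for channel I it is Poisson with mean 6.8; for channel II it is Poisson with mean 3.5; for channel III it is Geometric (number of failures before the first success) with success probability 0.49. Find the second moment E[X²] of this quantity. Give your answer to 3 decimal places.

For each component E[X²] = Var + (mean)², giving I: 53.04; II: 15.75; III: 3.20741.
Overall E[X²] = 0.44·53.04 + 0.22·15.75 + 0.34·3.20741 = 27.8931.

27.893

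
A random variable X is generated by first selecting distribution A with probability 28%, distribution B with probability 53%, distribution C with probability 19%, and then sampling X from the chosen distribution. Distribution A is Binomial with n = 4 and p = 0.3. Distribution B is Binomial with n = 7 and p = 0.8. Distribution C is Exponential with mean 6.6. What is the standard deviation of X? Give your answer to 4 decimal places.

Per component, A: μ=1.2, E[X²]=2.28; B: μ=5.6, E[X²]=32.48; C: μ=6.6, E[X²]=87.12.
E[X] = 0.28·1.2 + 0.53·5.6 + 0.19·6.6 = 4.558.
E[X²] = 0.28·2.28 + 0.53·32.48 + 0.19·87.12 = 34.4056.
Var(X) = E[X²] − (E[X])² = 34.4056 − 20.7754 = 13.6302.
SD(X) = √13.6302 = 3.69191.

3.6919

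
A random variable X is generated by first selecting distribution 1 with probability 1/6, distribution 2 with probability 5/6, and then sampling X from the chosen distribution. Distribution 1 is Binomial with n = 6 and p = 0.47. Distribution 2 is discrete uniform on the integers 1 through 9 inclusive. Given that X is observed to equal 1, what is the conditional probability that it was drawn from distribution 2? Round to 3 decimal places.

Likelihoods P(X=1 | ·): 1: 0.117931; 2: 0.111111.
Posterior ∝ prior × likelihood. Numerator for 2: 0.833333·0.111111 = 0.0925926.
Normalizing constant: 0.166667·0.117931 + 0.833333·0.111111 = 0.112248.
P(2 | observation) = 0.0925926 / 0.112248 = 0.824895.

0.825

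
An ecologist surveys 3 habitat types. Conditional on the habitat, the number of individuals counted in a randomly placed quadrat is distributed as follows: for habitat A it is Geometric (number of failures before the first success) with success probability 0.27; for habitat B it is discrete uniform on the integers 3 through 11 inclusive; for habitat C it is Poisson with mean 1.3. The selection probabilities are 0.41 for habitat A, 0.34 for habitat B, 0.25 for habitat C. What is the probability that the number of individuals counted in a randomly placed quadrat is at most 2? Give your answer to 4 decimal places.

0.4648

Conditional on each habitat, P(X ≤ 2): A: 0.610983; B: 0; C: 0.857112.
By total probability, P(X ≤ 2) = 0.41·0.610983 + 0.34·0 + 0.25·0.857112 = 0.464781.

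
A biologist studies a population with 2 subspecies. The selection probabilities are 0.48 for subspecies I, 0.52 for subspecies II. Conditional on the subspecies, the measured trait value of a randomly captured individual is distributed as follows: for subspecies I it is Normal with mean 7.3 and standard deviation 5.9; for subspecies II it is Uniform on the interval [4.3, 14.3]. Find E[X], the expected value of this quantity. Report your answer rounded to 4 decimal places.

8.3400

Component means — I: 7.3; II: 9.3.
E[X] = 0.48·7.3 + 0.52·9.3 = 8.34.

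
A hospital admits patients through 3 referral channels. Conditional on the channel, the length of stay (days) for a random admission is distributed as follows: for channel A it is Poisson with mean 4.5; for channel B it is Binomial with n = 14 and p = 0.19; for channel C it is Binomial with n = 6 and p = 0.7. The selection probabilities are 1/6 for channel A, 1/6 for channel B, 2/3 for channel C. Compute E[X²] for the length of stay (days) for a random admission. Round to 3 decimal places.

18.263

For each component E[X²] = Var + (mean)², giving A: 24.75; B: 9.2302; C: 18.9.
Overall E[X²] = 0.166667·24.75 + 0.166667·9.2302 + 0.666667·18.9 = 18.2634.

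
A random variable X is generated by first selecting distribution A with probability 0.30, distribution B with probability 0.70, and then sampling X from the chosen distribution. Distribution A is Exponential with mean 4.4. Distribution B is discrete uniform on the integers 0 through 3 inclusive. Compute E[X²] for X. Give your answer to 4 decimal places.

For each component E[X²] = Var + (mean)², giving A: 38.72; B: 3.5.
Overall E[X²] = 0.3·38.72 + 0.7·3.5 = 14.066.

14.0660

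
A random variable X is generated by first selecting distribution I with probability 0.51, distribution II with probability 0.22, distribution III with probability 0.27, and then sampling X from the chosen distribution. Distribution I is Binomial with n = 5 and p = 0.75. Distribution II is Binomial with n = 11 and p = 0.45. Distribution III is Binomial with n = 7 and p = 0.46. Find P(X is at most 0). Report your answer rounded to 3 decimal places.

0.004

Conditional on each component, P(X ≤ 0): I: 0.000976562; II: 0.00139312; III: 0.0133893.
By total probability, P(X ≤ 0) = 0.51·0.000976562 + 0.22·0.00139312 + 0.27·0.0133893 = 0.00441963.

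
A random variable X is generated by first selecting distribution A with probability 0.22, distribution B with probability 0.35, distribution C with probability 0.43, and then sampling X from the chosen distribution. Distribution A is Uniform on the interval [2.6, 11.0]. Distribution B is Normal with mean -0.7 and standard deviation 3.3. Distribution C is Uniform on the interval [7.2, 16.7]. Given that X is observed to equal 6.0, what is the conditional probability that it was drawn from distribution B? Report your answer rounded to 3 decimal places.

0.171

Likelihoods f(6.0 | ·): A: 0.119048; B: 0.0153917; C: 0.
Posterior ∝ prior × likelihood. Numerator for B: 0.35·0.0153917 = 0.0053871.
Normalizing constant: 0.22·0.119048 + 0.35·0.0153917 + 0.43·0 = 0.0315776.
P(B | observation) = 0.0053871 / 0.0315776 = 0.170599.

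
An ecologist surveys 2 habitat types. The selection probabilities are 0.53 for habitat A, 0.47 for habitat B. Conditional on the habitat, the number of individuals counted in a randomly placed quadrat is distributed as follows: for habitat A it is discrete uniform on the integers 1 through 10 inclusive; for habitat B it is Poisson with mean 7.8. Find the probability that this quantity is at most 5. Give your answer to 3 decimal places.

Conditional on each habitat, P(X ≤ 5): A: 0.5; B: 0.210251.
By total probability, P(X ≤ 5) = 0.53·0.5 + 0.47·0.210251 = 0.363818.

0.364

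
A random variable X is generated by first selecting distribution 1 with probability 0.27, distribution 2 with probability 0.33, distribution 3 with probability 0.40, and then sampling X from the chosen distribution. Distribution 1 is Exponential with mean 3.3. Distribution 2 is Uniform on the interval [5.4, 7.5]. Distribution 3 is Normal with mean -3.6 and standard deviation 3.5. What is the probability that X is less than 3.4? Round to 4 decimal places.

0.5645

Conditional on each component, P(X < 3.4): 1: 0.643101; 2: 0; 3: 0.97725.
By total probability, P(X < 3.4) = 0.27·0.643101 + 0.33·0 + 0.4·0.97725 = 0.564537.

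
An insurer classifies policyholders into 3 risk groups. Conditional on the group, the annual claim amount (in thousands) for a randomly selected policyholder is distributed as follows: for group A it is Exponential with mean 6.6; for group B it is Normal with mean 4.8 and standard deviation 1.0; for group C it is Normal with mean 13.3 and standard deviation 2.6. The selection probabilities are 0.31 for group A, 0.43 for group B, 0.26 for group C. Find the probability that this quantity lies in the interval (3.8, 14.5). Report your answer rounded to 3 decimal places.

0.678

Conditional on each group, P(3.8 < X < 14.5): A: 0.451139; B: 0.841345; C: 0.677665.
By total probability, P(3.8 < X < 14.5) = 0.31·0.451139 + 0.43·0.841345 + 0.26·0.677665 = 0.677824.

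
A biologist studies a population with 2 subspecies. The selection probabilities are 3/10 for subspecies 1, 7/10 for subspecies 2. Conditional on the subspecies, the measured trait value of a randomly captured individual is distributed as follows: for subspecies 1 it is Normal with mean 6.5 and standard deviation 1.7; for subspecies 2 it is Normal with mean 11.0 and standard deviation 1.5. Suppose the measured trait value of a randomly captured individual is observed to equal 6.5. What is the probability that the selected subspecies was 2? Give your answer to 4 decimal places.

0.0285

Likelihoods f(6.5 | ·): 1: 0.234672; 2: 0.00295457.
Posterior ∝ prior × likelihood. Numerator for 2: 0.7·0.00295457 = 0.0020682.
Normalizing constant: 0.3·0.234672 + 0.7·0.00295457 = 0.0724698.
P(2 | observation) = 0.0020682 / 0.0724698 = 0.0285387.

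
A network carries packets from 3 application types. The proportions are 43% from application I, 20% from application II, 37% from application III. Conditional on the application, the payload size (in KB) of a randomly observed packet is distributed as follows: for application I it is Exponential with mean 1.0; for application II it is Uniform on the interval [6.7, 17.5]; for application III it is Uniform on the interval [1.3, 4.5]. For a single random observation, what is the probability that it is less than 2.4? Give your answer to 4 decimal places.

Conditional on each application, P(X < 2.4): I: 0.909282; II: 0; III: 0.34375.
By total probability, P(X < 2.4) = 0.43·0.909282 + 0.2·0 + 0.37·0.34375 = 0.518179.

0.5182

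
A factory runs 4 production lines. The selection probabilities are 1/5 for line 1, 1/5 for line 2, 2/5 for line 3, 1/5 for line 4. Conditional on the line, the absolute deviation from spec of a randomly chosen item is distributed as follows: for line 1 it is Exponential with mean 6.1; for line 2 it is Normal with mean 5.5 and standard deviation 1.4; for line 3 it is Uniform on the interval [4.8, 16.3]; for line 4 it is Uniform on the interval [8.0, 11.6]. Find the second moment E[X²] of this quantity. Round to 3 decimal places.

89.679

For each component E[X²] = Var + (mean)², giving 1: 74.42; 2: 32.21; 3: 122.323; 4: 97.12.
Overall E[X²] = 0.2·74.42 + 0.2·32.21 + 0.4·122.323 + 0.2·97.12 = 89.6793.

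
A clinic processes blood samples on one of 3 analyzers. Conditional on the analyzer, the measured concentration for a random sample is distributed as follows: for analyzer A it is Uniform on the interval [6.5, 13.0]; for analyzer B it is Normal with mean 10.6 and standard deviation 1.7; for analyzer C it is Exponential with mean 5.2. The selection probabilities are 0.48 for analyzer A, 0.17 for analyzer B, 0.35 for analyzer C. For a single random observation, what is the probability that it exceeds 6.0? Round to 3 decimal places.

Conditional on each analyzer, P(X > 6.0): A: 1; B: 0.996594; C: 0.315421.
By total probability, P(X > 6.0) = 0.48·1 + 0.17·0.996594 + 0.35·0.315421 = 0.759818.

0.760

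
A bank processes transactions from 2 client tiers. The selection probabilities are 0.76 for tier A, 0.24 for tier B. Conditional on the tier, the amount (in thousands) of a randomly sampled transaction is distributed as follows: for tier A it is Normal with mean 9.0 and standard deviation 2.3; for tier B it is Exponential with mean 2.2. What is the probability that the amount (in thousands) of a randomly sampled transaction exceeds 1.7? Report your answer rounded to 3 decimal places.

0.870

Conditional on each tier, P(X > 1.7): A: 0.999248; B: 0.461752.
By total probability, P(X > 1.7) = 0.76·0.999248 + 0.24·0.461752 = 0.870249.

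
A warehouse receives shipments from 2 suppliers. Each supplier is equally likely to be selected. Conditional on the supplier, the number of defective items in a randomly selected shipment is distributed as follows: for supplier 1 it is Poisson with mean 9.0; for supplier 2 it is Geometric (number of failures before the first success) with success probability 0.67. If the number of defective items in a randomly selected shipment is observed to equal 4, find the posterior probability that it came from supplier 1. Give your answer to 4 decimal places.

0.8094

Likelihoods P(X=4 | ·): 1: 0.0337372; 2: 0.00794567.
Posterior ∝ prior × likelihood. Numerator for 1: 0.5·0.0337372 = 0.0168686.
Normalizing constant: 0.5·0.0337372 + 0.5·0.00794567 = 0.0208414.
P(1 | observation) = 0.0168686 / 0.0208414 = 0.809378.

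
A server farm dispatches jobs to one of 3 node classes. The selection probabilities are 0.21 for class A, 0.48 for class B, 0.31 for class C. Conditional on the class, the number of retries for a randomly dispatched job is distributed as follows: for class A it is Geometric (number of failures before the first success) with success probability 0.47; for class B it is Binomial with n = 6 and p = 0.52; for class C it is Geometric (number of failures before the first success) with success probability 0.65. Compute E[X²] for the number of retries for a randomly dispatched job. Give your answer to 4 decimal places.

6.5089

For each component E[X²] = Var + (mean)², giving A: 3.67089; B: 11.232; C: 1.11834.
Overall E[X²] = 0.21·3.67089 + 0.48·11.232 + 0.31·1.11834 = 6.50893.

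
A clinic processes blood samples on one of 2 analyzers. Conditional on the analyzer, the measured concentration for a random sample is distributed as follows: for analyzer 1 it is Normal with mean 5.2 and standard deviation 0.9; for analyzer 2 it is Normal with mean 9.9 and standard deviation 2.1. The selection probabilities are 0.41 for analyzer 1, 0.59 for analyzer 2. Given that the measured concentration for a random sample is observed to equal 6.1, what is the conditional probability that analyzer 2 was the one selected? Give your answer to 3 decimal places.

Likelihoods f(6.1 | ·): 1: 0.268856; 2: 0.0369546.
Posterior ∝ prior × likelihood. Numerator for 2: 0.59·0.0369546 = 0.0218032.
Normalizing constant: 0.41·0.268856 + 0.59·0.0369546 = 0.132034.
P(2 | observation) = 0.0218032 / 0.132034 = 0.165133.

0.165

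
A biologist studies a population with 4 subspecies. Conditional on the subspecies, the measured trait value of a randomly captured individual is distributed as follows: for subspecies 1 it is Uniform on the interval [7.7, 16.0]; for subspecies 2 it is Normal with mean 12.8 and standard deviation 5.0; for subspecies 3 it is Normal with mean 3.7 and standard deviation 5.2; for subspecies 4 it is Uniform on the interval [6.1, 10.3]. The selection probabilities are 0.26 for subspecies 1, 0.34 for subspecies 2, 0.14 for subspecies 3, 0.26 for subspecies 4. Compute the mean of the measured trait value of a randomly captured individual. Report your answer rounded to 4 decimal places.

10.0830

Component means — 1: 11.85; 2: 12.8; 3: 3.7; 4: 8.2.
E[X] = 0.26·11.85 + 0.34·12.8 + 0.14·3.7 + 0.26·8.2 = 10.083.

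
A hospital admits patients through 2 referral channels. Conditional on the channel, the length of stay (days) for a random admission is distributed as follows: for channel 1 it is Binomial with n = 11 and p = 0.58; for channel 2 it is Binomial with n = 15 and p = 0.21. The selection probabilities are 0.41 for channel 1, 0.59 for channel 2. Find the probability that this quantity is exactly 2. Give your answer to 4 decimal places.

Conditional on each channel, P(X = 2): 1: 0.00752423; 2: 0.216162.
By total probability, P(X = 2) = 0.41·0.00752423 + 0.59·0.216162 = 0.130621.

0.1306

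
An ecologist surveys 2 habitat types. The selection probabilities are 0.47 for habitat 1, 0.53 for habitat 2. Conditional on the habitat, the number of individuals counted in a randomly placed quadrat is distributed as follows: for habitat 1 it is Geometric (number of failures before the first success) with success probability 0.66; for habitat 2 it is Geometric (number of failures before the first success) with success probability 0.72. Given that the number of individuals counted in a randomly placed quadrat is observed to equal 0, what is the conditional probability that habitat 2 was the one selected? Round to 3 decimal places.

0.552

Likelihoods P(X=0 | ·): 1: 0.66; 2: 0.72.
Posterior ∝ prior × likelihood. Numerator for 2: 0.53·0.72 = 0.3816.
Normalizing constant: 0.47·0.66 + 0.53·0.72 = 0.6918.
P(2 | observation) = 0.3816 / 0.6918 = 0.551605.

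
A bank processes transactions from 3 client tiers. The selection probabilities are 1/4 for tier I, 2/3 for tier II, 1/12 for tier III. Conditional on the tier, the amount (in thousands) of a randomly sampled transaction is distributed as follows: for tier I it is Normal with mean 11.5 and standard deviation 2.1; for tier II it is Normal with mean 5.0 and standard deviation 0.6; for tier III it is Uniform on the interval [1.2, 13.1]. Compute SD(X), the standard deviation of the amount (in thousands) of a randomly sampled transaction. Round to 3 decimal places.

3.165

Per component, I: μ=11.5, E[X²]=136.66; II: μ=5, E[X²]=25.36; III: μ=7.15, E[X²]=62.9233.
E[X] = 0.25·11.5 + 0.666667·5 + 0.0833333·7.15 = 6.80417.
E[X²] = 0.25·136.66 + 0.666667·25.36 + 0.0833333·62.9233 = 56.3153.
Var(X) = E[X²] − (E[X])² = 56.3153 − 46.2967 = 10.0186.
SD(X) = √10.0186 = 3.16522.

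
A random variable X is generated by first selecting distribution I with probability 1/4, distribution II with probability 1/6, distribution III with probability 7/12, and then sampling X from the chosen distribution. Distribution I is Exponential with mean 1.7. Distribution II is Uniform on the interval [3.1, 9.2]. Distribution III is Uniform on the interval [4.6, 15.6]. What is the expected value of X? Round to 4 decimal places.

Component means — I: 1.7; II: 6.15; III: 10.1.
E[X] = 0.25·1.7 + 0.166667·6.15 + 0.583333·10.1 = 7.34167.

7.3417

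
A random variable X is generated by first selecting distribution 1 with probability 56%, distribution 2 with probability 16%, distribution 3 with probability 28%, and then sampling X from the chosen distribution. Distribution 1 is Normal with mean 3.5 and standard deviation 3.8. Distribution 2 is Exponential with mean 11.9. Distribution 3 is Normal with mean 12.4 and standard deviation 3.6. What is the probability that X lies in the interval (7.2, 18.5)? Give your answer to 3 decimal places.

Conditional on each component, P(7.2 < X < 18.5): 1: 0.165067; 2: 0.334782; 3: 0.880603.
By total probability, P(7.2 < X < 18.5) = 0.56·0.165067 + 0.16·0.334782 + 0.28·0.880603 = 0.392571.

0.393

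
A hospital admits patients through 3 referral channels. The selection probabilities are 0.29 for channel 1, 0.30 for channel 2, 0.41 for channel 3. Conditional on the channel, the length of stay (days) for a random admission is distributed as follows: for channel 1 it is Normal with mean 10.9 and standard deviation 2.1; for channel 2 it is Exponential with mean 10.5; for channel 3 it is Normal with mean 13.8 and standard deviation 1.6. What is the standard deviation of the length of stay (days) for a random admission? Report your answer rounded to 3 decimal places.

Per component, 1: μ=10.9, E[X²]=123.22; 2: μ=10.5, E[X²]=220.5; 3: μ=13.8, E[X²]=193.
E[X] = 0.29·10.9 + 0.3·10.5 + 0.41·13.8 = 11.969.
E[X²] = 0.29·123.22 + 0.3·220.5 + 0.41·193 = 181.014.
Var(X) = E[X²] − (E[X])² = 181.014 − 143.257 = 37.7568.
SD(X) = √37.7568 = 6.14466.

6.145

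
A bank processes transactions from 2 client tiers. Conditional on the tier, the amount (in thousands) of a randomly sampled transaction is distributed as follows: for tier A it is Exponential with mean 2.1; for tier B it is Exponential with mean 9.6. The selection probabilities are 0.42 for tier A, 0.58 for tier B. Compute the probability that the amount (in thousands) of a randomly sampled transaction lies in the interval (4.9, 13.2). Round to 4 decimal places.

Conditional on each tier, P(4.9 < X < 13.2): A: 0.0951092; B: 0.347406.
By total probability, P(4.9 < X < 13.2) = 0.42·0.0951092 + 0.58·0.347406 = 0.241441.

0.2414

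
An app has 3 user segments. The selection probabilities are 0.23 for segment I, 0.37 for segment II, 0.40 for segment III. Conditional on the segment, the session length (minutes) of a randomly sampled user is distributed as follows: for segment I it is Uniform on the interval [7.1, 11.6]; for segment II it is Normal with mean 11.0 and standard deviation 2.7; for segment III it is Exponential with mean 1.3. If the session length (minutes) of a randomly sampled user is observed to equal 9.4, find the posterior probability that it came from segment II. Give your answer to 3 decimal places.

0.472

Likelihoods f(9.4 | ·): I: 0.222222; II: 0.123963; III: 0.000556895.
Posterior ∝ prior × likelihood. Numerator for II: 0.37·0.123963 = 0.0458663.
Normalizing constant: 0.23·0.222222 + 0.37·0.123963 + 0.4·0.000556895 = 0.0972001.
P(II | observation) = 0.0458663 / 0.0972001 = 0.471874.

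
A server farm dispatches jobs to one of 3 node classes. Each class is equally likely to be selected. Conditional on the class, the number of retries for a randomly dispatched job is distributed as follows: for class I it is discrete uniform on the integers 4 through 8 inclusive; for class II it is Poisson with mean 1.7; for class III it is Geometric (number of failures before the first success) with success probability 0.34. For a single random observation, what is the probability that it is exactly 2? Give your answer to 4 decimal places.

0.1374

Conditional on each class, P(X = 2): I: 0; II: 0.263978; III: 0.148104.
By total probability, P(X = 2) = 0.333333·0 + 0.333333·0.263978 + 0.333333·0.148104 = 0.137361.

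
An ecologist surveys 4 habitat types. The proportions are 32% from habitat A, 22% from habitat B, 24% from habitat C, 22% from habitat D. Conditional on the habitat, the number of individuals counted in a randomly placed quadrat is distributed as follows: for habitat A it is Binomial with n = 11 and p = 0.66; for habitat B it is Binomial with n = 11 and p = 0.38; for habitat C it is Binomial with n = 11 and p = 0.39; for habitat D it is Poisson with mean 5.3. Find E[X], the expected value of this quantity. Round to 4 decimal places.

5.4384

Component means — A: 7.26; B: 4.18; C: 4.29; D: 5.3.
E[X] = 0.32·7.26 + 0.22·4.18 + 0.24·4.29 + 0.22·5.3 = 5.4384.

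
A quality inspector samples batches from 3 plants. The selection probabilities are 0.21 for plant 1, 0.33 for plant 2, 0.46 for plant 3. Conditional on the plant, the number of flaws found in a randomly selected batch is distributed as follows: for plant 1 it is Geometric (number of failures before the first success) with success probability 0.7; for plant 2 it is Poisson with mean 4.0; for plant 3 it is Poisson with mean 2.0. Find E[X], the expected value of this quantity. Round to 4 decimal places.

Component means — 1: 0.428571; 2: 4; 3: 2.
E[X] = 0.21·0.428571 + 0.33·4 + 0.46·2 = 2.33.

2.3300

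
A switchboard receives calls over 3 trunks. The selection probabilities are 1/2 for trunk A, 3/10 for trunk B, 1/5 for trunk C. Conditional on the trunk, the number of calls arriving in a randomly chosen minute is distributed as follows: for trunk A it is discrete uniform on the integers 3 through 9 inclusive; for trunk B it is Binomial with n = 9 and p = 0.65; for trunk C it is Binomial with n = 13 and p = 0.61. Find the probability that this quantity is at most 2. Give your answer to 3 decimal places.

Conditional on each trunk, P(X ≤ 2): A: 0; B: 0.0111822; C: 0.00102445.
By total probability, P(X ≤ 2) = 0.5·0 + 0.3·0.0111822 + 0.2·0.00102445 = 0.00355954.

0.004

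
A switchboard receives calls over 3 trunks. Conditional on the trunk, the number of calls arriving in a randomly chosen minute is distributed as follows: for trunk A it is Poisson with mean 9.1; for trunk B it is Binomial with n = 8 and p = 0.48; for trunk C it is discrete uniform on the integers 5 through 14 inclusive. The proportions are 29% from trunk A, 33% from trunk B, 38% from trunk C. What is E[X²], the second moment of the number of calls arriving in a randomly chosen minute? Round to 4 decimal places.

69.6089

For each component E[X²] = Var + (mean)², giving A: 91.91; B: 16.7424; C: 98.5.
Overall E[X²] = 0.29·91.91 + 0.33·16.7424 + 0.38·98.5 = 69.6089.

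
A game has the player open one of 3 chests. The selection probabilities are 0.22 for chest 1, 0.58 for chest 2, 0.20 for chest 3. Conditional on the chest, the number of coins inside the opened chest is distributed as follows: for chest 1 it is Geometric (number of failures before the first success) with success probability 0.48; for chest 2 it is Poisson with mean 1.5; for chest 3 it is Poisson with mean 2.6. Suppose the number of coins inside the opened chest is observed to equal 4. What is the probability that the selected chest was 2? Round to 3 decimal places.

Likelihoods P(X=4 | ·): 1: 0.0350958; 2: 0.0470665; 3: 0.141422.
Posterior ∝ prior × likelihood. Numerator for 2: 0.58·0.0470665 = 0.0272986.
Normalizing constant: 0.22·0.0350958 + 0.58·0.0470665 + 0.2·0.141422 = 0.063304.
P(2 | observation) = 0.0272986 / 0.063304 = 0.43123.

0.431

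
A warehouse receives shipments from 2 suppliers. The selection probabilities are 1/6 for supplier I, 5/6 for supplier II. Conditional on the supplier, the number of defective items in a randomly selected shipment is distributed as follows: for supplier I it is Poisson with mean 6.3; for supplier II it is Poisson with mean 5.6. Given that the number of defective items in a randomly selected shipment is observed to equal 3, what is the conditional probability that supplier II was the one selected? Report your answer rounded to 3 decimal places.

0.876

Likelihoods P(X=3 | ·): I: 0.0765271; II: 0.108234.
Posterior ∝ prior × likelihood. Numerator for II: 0.833333·0.108234 = 0.090195.
Normalizing constant: 0.166667·0.0765271 + 0.833333·0.108234 = 0.10295.
P(II | observation) = 0.090195 / 0.10295 = 0.876109.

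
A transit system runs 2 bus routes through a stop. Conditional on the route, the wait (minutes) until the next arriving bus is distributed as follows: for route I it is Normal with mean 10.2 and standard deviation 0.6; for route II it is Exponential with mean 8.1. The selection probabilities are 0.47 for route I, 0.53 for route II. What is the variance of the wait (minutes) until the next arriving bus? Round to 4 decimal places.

Per component, I: μ=10.2, E[X²]=104.4; II: μ=8.1, E[X²]=131.22.
E[X] = 0.47·10.2 + 0.53·8.1 = 9.087.
E[X²] = 0.47·104.4 + 0.53·131.22 = 118.615.
Var(X) = E[X²] − (E[X])² = 118.615 − 82.5736 = 36.041.

36.0410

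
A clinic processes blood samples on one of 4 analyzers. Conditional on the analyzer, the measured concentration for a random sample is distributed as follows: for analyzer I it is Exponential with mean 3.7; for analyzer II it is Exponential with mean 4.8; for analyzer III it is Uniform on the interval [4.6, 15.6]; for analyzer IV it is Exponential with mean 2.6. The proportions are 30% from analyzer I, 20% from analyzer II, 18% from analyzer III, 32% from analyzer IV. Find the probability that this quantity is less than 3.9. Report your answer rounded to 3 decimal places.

Conditional on each analyzer, P(X < 3.9): I: 0.651478; II: 0.556253; III: 0; IV: 0.77687.
By total probability, P(X < 3.9) = 0.3·0.651478 + 0.2·0.556253 + 0.18·0 + 0.32·0.77687 = 0.555292.

0.555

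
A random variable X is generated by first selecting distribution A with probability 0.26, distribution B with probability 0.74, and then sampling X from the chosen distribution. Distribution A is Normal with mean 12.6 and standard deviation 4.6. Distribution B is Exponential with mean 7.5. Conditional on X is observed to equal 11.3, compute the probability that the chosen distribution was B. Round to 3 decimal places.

Likelihoods f(11.3 | ·): A: 0.0833315; B: 0.029553.
Posterior ∝ prior × likelihood. Numerator for B: 0.74·0.029553 = 0.0218692.
Normalizing constant: 0.26·0.0833315 + 0.74·0.029553 = 0.0435354.
P(B | observation) = 0.0218692 / 0.0435354 = 0.502332.

0.502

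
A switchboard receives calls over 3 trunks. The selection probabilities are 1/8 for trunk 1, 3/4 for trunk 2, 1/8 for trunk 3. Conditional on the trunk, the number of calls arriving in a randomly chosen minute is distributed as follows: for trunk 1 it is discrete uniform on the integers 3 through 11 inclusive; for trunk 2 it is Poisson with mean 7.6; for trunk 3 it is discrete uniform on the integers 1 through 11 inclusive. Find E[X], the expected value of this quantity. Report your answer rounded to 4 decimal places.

Component means — 1: 7; 2: 7.6; 3: 6.
E[X] = 0.125·7 + 0.75·7.6 + 0.125·6 = 7.325.

7.3250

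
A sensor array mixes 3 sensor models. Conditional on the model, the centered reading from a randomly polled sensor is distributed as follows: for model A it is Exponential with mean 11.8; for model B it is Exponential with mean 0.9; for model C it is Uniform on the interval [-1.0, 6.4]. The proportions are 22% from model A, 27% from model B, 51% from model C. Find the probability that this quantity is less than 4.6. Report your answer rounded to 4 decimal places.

Conditional on each model, P(X < 4.6): A: 0.322828; B: 0.993971; C: 0.756757.
By total probability, P(X < 4.6) = 0.22·0.322828 + 0.27·0.993971 + 0.51·0.756757 = 0.72534.

0.7253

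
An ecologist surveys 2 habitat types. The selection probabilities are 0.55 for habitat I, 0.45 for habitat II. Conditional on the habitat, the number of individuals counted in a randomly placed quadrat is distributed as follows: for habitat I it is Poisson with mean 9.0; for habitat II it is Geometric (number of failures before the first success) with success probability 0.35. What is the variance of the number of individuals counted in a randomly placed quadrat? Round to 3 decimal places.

Per component, I: μ=9, E[X²]=90; II: μ=1.85714, E[X²]=8.7551.
E[X] = 0.55·9 + 0.45·1.85714 = 5.78571.
E[X²] = 0.55·90 + 0.45·8.7551 = 53.4398.
Var(X) = E[X²] − (E[X])² = 53.4398 − 33.4745 = 19.9653.

19.965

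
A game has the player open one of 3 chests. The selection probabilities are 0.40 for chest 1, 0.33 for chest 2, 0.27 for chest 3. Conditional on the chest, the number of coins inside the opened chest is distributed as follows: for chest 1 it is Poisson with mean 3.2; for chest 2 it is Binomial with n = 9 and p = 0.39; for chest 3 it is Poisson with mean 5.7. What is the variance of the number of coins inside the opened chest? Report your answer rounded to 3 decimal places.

Per component, 1: μ=3.2, E[X²]=13.44; 2: μ=3.51, E[X²]=14.4612; 3: μ=5.7, E[X²]=38.19.
E[X] = 0.4·3.2 + 0.33·3.51 + 0.27·5.7 = 3.9773.
E[X²] = 0.4·13.44 + 0.33·14.4612 + 0.27·38.19 = 20.4595.
Var(X) = E[X²] − (E[X])² = 20.4595 − 15.8189 = 4.64058.

4.641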